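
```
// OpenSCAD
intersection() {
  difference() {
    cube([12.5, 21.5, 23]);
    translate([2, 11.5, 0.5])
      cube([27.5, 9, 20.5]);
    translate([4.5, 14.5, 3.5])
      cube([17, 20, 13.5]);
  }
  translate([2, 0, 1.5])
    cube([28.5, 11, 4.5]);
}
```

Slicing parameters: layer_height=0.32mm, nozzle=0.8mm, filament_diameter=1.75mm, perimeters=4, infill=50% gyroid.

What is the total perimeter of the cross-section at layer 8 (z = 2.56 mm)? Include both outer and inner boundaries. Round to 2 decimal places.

At z = 2.56 mm: the cube is present — its section is the full 12.5×21.5 rectangle (perimeter 68.00 mm); the 27.5×9 cube at (2, 11.5) contributes its full rectangle (perimeter 73.00 mm); the cube at (4.5, 14.5) is absent (z outside [3.5, 17]); Taking the first minus the rest: starting from the 12.5×21.5 cube, the 27.5×9 cube at (2, 11.5) partially overlaps it — only the 94.50 mm² overlap (of its 247.50 mm²) is removed, clipping the outline — boundary = 89.00 mm; the 28.5×11 cube at (2, 0) contributes its full rectangle (perimeter 79.00 mm); Taking the intersection: the 28.5×11 cube at (2, 0) partially overlaps the result so far; clipping to the common part keeps 115.50 mm² — boundary = 43.00 mm. Overall, the cross-section is a single solid region. Total boundary length (outer) = 43.00 mm.

43.00 mm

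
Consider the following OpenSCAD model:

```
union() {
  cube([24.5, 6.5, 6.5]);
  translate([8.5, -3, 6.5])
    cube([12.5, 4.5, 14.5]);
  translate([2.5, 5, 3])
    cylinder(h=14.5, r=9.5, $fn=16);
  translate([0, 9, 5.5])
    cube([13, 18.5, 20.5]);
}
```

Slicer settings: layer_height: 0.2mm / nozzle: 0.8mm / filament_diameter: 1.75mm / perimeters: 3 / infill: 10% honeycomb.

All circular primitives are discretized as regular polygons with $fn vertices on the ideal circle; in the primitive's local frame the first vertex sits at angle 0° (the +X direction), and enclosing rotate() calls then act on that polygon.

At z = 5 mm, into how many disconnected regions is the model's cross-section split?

At z = 5 mm: the cube (footprint 24.5×6.5) is included at this height; the cube at (8.5, -3) is absent (z outside [6.5, 21]); the r=9.5 cylinder at (2.5, 5) gives a regular 16-gon of circumradius 9.5 (constant along its height); the cube at (0, 9) does not reach this height (z outside [5.5, 26]); Taking the union: the regions partially overlap (shared area 74.85 mm²), so overlapping operands fuse into one piece — 1 connected region. The result has 1 disconnected region.

1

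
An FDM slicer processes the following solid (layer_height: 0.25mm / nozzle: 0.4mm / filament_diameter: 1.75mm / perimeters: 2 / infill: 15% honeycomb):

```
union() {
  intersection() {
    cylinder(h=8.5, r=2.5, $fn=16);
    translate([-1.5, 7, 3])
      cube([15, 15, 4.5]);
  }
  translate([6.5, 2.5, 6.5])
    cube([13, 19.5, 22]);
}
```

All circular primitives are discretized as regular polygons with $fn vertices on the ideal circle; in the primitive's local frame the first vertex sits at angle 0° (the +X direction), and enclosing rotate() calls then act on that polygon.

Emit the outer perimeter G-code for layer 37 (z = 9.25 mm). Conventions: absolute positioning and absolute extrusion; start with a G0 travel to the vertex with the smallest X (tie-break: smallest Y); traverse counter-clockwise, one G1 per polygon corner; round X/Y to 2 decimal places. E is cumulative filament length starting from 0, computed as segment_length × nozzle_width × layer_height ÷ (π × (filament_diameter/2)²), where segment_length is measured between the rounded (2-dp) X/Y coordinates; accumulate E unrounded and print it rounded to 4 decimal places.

At z = 9.25 mm: the cylinder is not intersected at this z (z outside [0, 8.5]); the cube at (-1.5, 7) is not intersected at this z (z outside [3, 7.5]); After intersecting: at least one operand is absent at this height, so nothing remains; the cube at (6.5, 2.5) (footprint 13×19.5) is included at this height; Merging all regions: only the 13×19.5 cube at (6.5, 2.5) is present, so the union is just that shape — 1 connected region. The outline is a single polygon with 4 vertices. Extrusion per mm of travel: 0.4 × 0.25 / (π × 0.875²) = 0.041575. Accumulating E over each segment gives final E = 2.7024.

G0 X6.50 Y2.50 Z9.25
G1 X19.50 Y2.50 E0.5405
G1 X19.50 Y22.00 E1.3512
G1 X6.50 Y22.00 E1.8917
G1 X6.50 Y2.50 E2.7024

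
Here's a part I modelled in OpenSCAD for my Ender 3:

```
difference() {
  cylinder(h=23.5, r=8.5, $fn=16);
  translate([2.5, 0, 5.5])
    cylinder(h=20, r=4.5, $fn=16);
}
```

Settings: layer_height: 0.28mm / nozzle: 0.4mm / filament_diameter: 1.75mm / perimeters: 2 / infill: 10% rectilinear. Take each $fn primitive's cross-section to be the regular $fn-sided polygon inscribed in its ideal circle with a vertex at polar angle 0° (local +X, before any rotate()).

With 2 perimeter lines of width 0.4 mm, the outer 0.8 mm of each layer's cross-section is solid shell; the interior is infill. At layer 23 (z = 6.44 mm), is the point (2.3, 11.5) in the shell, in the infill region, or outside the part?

At z = 6.44 mm: the r=8.5 cylinder gives a regular 16-gon of circumradius 8.5 (constant along its height); the r=4.5 cylinder at (2.5, 0) gives a regular 16-gon of circumradius 4.5 (constant along its height); Taking the first minus the rest: starting from the r=8.5 cylinder, the r=4.5 cylinder at (2.5, 0) lies wholly inside it (removes its full 61.99 mm² and its 28.09 mm outline becomes a hole wall) — 1 connected region with 1 hole. Overall, the cross-section is one region with 1 hole. The nearest boundary edge runs (0.00, 8.50)→(3.25, 7.85); distance from the point to it = 3.39 mm. The point is not inside any of the regions above, so it lies outside the cross-section (3.39 mm from the nearest boundary).

outside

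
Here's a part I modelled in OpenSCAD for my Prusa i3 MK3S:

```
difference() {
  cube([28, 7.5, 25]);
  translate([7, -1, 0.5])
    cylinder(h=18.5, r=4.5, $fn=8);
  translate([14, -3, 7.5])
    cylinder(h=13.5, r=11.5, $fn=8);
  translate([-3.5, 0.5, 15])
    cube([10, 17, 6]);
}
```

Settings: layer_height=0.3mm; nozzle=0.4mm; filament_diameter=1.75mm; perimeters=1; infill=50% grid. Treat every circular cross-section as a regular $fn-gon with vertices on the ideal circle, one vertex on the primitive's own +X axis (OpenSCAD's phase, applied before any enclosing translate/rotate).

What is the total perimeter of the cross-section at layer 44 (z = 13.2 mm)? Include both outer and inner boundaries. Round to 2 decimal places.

At z = 13.2 mm: the cube (footprint 28×7.5) is included at this height (perimeter 71.00 mm); the cylinder at (7, -1): section is a regular 8-gon, circumradius r=4.5 (perimeter = 2·8·4.500·sin(180°/8) = 27.55 mm); the r=11.5 cylinder at (14, -3) contributes a regular 8-gon of circumradius 11.5 (perimeter = 2·8·11.500·sin(180°/8) = 70.41 mm); the cube at (-3.5, 0.5) is not intersected at this z (z outside [15, 21]); Taking the first minus the rest: starting from the 28×7.5 cube, the r=4.5 cylinder at (7, -1) partially overlaps it — only the 20.05 mm² overlap (of its 57.28 mm²) is removed, clipping the outline; the r=11.5 cylinder at (14, -3) partially overlaps it — only the 101.27 mm² overlap (of its 374.06 mm²) is removed, clipping the outline — boundary = 68.95 mm. Overall, the cross-section has 2 separate islands. Total boundary length (outer) = 68.95 mm.

68.95 mm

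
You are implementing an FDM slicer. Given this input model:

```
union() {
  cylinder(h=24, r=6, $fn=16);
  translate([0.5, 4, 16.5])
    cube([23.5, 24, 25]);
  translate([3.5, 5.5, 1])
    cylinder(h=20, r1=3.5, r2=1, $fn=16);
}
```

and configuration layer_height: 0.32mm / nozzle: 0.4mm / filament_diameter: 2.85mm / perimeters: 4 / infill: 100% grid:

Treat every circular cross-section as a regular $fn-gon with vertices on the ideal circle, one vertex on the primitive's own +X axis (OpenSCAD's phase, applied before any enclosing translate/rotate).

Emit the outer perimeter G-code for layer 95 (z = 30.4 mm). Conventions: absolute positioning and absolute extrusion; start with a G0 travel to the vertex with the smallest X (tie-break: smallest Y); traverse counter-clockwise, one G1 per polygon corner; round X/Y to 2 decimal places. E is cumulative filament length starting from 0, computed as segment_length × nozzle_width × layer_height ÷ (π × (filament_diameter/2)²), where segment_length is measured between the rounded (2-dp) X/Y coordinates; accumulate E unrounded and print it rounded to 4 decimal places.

G0 X0.50 Y4.00 Z30.40
G1 X24.00 Y4.00 E0.4715
G1 X24.00 Y28.00 E0.9531
G1 X0.50 Y28.00 E1.4246
G1 X0.50 Y4.00 E1.9061

At z = 30.4 mm: the cylinder is not intersected at this z (z outside [0, 24]); the cube at (0.5, 4) (footprint 23.5×24) is included at this height; the cone at (3.5, 5.5) does not reach this height (z outside [1, 21]); Combining (union): only the 23.5×24 cube at (0.5, 4) is present, so the union is just that shape — 1 connected region. The outline is a single polygon with 4 vertices. Extrusion per mm of travel: 0.4 × 0.32 / (π × 1.425²) = 0.020065. Accumulating E over each segment gives final E = 1.9061.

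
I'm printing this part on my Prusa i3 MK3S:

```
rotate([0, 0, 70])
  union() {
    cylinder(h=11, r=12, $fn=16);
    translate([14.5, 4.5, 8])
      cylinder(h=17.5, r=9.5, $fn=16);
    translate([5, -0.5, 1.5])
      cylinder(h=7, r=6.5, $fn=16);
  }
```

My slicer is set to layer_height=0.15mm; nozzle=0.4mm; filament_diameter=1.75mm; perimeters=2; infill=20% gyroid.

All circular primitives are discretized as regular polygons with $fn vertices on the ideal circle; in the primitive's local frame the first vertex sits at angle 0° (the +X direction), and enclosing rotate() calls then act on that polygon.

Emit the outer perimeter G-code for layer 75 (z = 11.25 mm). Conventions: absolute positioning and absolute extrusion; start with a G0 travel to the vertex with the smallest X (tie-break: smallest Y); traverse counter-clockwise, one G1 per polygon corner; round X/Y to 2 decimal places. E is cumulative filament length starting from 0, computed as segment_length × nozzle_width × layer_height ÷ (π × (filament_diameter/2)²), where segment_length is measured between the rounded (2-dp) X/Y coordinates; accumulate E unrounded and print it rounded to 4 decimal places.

G0 X-8.76 Y14.75 Z11.25
G1 X-7.88 Y11.15 E0.0924
G1 X-5.69 Y8.16 E0.1849
G1 X-2.52 Y6.24 E0.2773
G1 X1.15 Y5.67 E0.3700
G1 X4.75 Y6.55 E0.4624
G1 X7.73 Y8.75 E0.5548
G1 X9.66 Y11.92 E0.6474
G1 X10.22 Y15.58 E0.7398
G1 X9.34 Y19.18 E0.8322
G1 X7.15 Y22.17 E0.9247
G1 X3.98 Y24.09 E1.0171
G1 X0.32 Y24.66 E1.1095
G1 X-3.28 Y23.77 E1.2020
G1 X-6.27 Y21.58 E1.2945
G1 X-8.20 Y18.41 E1.3871
G1 X-8.76 Y14.75 E1.4794

At z = 11.25 mm: the cylinder is absent (z outside [0, 11]); the cylinder at (14.5, 4.5): section is a regular 16-gon, circumradius r=9.5; the cylinder at (5, -0.5) is absent (z outside [1.5, 8.5]); Merging all regions: only the r=9.5 cylinder at (14.5, 4.5) is present, so the union is just that shape — 1 connected region; (rotated 70° about Z; rotation is an isometry so areas/perimeters/island counts are preserved). The outline is a single polygon with 16 vertices. Extrusion per mm of travel: 0.4 × 0.15 / (π × 0.875²) = 0.024945. Accumulating E over each segment gives final E = 1.4794.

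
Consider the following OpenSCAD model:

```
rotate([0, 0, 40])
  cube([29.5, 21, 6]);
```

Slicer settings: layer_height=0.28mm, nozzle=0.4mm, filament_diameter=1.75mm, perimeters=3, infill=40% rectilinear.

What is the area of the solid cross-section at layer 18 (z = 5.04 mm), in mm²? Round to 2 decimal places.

619.50 mm²

At z = 5.04 mm: the cube is present — its section is the full 29.5×21 rectangle (area 619.50 mm²); (whole slice rotated 40° about Z — lengths, areas and connectivity unchanged). Overall, the cross-section is a single solid region. Net area = 619.50 mm².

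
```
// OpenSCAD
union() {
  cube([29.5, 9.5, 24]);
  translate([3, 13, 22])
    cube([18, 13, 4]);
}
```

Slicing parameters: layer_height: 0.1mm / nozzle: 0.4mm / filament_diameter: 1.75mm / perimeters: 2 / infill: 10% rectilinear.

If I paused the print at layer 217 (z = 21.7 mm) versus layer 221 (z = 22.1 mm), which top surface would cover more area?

Layer 217 (z = 21.7): the cube is present — its section is the full 29.5×9.5 rectangle (area 280.25 mm²); the cube at (3, 13) is not intersected at this z (z outside [22, 26]); Taking the union: only the 29.5×9.5 cube is present, so the union is just that shape — area = 280.25 mm². So its area = 280.25 mm². Layer 221 (z = 22.1): the cube is present — its section is the full 29.5×9.5 rectangle (area 280.25 mm²); the cube at (3, 13) (footprint 18×13) is included at this height (area 234.00 mm²); Taking the union: the 2 present regions are separate (no shared area or edge), so areas and boundary lengths simply add and each stays a separate island — area = 514.25 mm². So its area = 514.25 mm². Layer 221 is larger (514.25 vs 280.25 mm²).

layer 221 (z = 22.1 mm)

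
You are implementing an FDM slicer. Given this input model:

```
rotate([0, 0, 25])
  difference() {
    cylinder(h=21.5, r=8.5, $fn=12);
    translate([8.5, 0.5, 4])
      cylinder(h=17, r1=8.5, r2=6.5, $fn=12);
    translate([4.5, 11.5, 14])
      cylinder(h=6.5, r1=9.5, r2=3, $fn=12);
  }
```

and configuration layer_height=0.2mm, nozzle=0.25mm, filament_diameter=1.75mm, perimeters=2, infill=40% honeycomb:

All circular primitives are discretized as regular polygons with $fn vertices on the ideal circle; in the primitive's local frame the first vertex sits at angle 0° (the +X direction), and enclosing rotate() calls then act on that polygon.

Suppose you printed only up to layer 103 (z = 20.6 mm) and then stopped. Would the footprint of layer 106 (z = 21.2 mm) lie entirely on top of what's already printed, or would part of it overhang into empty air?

Compare the two slices. At z = 20.6: the r=8.5 cylinder gives a regular 12-gon of circumradius 8.5 (constant along its height) (area = (12/2)·8.500²·sin(360°/12) = 216.75 mm²); the cone at (8.5, 0.5) (r1=8.5→r2=6.5) has section circumradius 6.547 here — a regular 12-gon (area = (12/2)·6.547²·sin(360°/12) = 128.59 mm²); the cone at (4.5, 11.5) is not intersected at this z (z outside [14, 20.5]); After the difference (first − rest): starting from the r=8.5 cylinder (216.75 mm²), the cone at (8.5, 0.5) partially overlaps it — only the 51.25 mm² overlap (of its 128.59 mm²) is removed, clipping the outline — area = 165.50 mm²; (rotated 25° about Z; rotation is an isometry so areas/perimeters/island counts are preserved). At z = 21.2: the r=8.5 cylinder gives a regular 12-gon of circumradius 8.5 (constant along its height) (area = (12/2)·8.500²·sin(360°/12) = 216.75 mm²); the cone at (8.5, 0.5) is absent (z outside [4, 21]); the cone at (4.5, 11.5) is absent (z outside [14, 20.5]); Taking the first minus the rest: none of the subtracted shapes is present at this height, so the r=8.5 cylinder is unchanged — area = 216.75 mm²; (rotated 25° about Z; rotation is an isometry so areas/perimeters/island counts are preserved). Checking containment: at z = 21.2 the cross-section extends beyond the z = 20.6 cross-section by about 51.25 mm².

part overhangs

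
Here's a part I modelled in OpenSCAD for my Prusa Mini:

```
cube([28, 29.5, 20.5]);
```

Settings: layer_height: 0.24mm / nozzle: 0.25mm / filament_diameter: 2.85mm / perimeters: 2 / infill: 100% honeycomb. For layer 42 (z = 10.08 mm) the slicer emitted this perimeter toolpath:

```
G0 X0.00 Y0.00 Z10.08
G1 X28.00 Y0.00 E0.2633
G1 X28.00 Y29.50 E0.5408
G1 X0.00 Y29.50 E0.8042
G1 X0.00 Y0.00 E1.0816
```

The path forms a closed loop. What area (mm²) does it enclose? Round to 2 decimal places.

826.00 mm²

Apply the shoelace formula to the sequence of (X, Y) vertices; enclosed area = 826.00 mm².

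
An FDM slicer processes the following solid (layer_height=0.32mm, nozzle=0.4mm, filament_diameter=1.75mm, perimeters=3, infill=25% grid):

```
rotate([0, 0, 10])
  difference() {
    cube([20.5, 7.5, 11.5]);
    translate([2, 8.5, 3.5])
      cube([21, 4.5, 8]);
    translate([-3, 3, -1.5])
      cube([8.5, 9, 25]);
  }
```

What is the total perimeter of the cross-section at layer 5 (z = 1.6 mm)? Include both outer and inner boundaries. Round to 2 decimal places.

At z = 1.6 mm: the cube is present — its section is the full 20.5×7.5 rectangle (perimeter 56.00 mm); the cube at (2, 8.5) is absent (z outside [3.5, 11.5]); the 8.5×9 cube at (-3, 3) contributes its full rectangle (perimeter 35.00 mm); Taking the first minus the rest: starting from the 20.5×7.5 cube, the 8.5×9 cube at (-3, 3) partially overlaps it — only the 24.75 mm² overlap (of its 76.50 mm²) is removed, clipping the outline — boundary = 56.00 mm; (rotated 10° about Z; rotation is an isometry so areas/perimeters/island counts are preserved). Overall, the cross-section is a single solid region. Total boundary length (outer) = 56.00 mm.

56.00 mm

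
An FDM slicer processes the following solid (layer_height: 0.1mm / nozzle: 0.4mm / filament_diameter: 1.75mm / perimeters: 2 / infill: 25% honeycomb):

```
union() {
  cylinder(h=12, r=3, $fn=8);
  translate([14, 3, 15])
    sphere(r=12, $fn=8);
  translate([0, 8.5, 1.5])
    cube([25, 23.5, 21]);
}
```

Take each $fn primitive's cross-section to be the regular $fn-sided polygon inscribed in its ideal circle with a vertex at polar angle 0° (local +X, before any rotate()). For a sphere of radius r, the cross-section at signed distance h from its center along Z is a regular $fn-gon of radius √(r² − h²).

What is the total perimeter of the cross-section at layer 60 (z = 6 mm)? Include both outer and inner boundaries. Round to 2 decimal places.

At z = 6 mm: the r=3 cylinder gives a regular 8-gon of circumradius 3 (constant along its height) (perimeter = 2·8·3.000·sin(180°/8) = 18.37 mm); the r=12 sphere at (14, 3) contributes a regular 8-gon of circumradius √(12²−9²) = 7.937 (perimeter = 2·8·7.937·sin(180°/8) = 48.60 mm); the cube at (0, 8.5) (footprint 25×23.5) is included at this height (perimeter 97.00 mm); Taking the union: the regions partially overlap (shared area 14.32 mm²), so the edge portions inside another operand are dropped and the merged outline is re-measured after clipping — boundary = 140.26 mm. Overall, the cross-section has 2 separate islands. Total boundary length (outer) = 140.26 mm.

140.26 mm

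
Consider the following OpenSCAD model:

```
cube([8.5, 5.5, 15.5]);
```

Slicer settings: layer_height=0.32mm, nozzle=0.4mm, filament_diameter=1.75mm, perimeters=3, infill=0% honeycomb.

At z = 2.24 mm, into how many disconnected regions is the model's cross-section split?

1

At z = 2.24 mm: the cube is present — its section is the full 8.5×5.5 rectangle. The result has 1 disconnected region.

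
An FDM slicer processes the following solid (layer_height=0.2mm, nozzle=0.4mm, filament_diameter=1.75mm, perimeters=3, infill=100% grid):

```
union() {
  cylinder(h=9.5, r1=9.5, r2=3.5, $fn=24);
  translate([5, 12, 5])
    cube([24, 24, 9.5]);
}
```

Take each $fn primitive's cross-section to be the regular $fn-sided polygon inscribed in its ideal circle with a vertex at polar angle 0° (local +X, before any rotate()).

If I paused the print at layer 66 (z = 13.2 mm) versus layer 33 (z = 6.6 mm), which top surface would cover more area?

Layer 66 (z = 13.2): the cone is not intersected at this z (z outside [0, 9.5]); the cube at (5, 12) (footprint 24×24) is included at this height (area 576.00 mm²); Combining (union): only the 24×24 cube at (5, 12) is present, so the union is just that shape — area = 576.00 mm². So its area = 576.00 mm². Layer 33 (z = 6.6): the cone: at t=0.695 of its height the radius interpolates to r₁+(r₂−r₁)t = 5.332, giving a regular 24-gon of that circumradius (area = (24/2)·5.332²·sin(360°/24) = 88.29 mm²); the 24×24 cube at (5, 12) contributes its full rectangle (area 576.00 mm²); Combining (union): the 2 present regions are separate (no shared area or edge), so areas and boundary lengths simply add and each stays a separate island — area = 664.29 mm². So its area = 664.29 mm². Layer 33 is larger (664.29 vs 576.00 mm²).

layer 33 (z = 6.6 mm)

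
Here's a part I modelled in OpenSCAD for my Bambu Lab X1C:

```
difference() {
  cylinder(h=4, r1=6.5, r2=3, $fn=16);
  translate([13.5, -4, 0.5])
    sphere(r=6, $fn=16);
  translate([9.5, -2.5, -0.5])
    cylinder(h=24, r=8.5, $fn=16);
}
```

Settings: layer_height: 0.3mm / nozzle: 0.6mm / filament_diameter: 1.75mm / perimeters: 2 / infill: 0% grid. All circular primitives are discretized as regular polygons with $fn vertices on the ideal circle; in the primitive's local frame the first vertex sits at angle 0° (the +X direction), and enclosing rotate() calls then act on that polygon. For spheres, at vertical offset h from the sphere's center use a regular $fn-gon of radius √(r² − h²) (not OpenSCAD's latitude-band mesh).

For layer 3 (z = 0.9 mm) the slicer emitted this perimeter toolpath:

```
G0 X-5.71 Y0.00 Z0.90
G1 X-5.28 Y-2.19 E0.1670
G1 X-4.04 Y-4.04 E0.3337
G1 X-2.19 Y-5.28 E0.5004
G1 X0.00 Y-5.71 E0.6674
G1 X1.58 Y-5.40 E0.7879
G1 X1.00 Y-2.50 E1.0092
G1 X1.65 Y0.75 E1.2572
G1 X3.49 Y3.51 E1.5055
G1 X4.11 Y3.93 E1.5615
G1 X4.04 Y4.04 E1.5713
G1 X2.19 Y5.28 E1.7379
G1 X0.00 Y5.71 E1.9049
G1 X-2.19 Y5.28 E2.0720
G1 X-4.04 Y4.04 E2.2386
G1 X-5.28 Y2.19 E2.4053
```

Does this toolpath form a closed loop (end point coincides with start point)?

Start point (G0): (-5.71, 0.00). End point (last G1): the path does not return to the start — open.

no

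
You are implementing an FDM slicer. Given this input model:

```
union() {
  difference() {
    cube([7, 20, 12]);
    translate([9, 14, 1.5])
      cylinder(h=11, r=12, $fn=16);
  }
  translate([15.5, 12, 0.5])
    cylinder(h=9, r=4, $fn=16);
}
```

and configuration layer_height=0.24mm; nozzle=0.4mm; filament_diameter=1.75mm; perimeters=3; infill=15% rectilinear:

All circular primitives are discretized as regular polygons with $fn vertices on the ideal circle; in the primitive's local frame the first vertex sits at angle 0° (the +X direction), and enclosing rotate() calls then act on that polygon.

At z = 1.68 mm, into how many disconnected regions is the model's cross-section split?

At z = 1.68 mm: the cube (footprint 7×20) is included at this height; the r=12 cylinder at (9, 14) contributes a regular 16-gon of circumradius 12; After the difference (first − rest): starting from the 7×20 cube, the r=12 cylinder at (9, 14) partially overlaps it — only the 113.67 mm² overlap (of its 440.85 mm²) is removed, clipping the outline — 1 connected region; the cylinder at (15.5, 12): section is a regular 16-gon, circumradius r=4; Merging all regions: the 2 present regions are separate (no shared area or edge), so areas and boundary lengths simply add and each stays a separate island — 2 connected regions. The result has 2 disconnected regions.

2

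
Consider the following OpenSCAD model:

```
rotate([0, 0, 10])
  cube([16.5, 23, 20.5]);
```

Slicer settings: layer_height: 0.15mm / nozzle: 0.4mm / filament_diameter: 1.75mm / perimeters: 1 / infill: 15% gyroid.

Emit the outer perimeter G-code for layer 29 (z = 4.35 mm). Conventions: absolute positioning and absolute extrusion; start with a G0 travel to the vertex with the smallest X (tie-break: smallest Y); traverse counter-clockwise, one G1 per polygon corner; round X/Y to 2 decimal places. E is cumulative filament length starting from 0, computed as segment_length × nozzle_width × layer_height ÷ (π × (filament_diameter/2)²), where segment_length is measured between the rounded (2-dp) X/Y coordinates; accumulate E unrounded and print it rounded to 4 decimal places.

At z = 4.35 mm: the 16.5×23 cube contributes its full rectangle; (whole slice rotated 10° about Z — lengths, areas and connectivity unchanged). The outline is a single polygon with 4 vertices. Extrusion per mm of travel: 0.4 × 0.15 / (π × 0.875²) = 0.024945. Accumulating E over each segment gives final E = 1.9707.

G0 X-3.99 Y22.65 Z4.35
G1 X0.00 Y0.00 E0.5737
G1 X16.25 Y2.87 E0.9853
G1 X12.26 Y25.52 E1.5590
G1 X-3.99 Y22.65 E1.9707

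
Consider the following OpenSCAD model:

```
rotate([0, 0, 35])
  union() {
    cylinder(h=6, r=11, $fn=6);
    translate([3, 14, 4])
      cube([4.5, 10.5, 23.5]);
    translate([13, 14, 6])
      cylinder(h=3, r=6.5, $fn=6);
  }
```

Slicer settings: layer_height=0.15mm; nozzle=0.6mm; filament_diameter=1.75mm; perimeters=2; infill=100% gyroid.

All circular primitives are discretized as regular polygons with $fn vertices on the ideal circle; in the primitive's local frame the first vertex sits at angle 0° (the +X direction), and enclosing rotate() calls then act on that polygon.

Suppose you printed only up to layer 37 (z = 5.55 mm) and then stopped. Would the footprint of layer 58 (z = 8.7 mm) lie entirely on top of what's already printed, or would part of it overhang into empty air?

part overhangs

Compare the two slices. At z = 5.55: the cylinder: section is a regular 6-gon, circumradius r=11 (area = (6/2)·11.000²·sin(360°/6) = 314.37 mm²); the cube at (3, 14) is present — its section is the full 4.5×10.5 rectangle (area 47.25 mm²); the cylinder at (13, 14) is not intersected at this z (z outside [6, 9]); Combining (union): the 2 present regions are separate (no shared area or edge), so areas and boundary lengths simply add and each stays a separate island — area = 361.62 mm²; (rotated 35° about Z; rotation is an isometry so areas/perimeters/island counts are preserved). At z = 8.7: the cylinder is not intersected at this z (z outside [0, 6]); the cube at (3, 14) (footprint 4.5×10.5) is included at this height (area 47.25 mm²); the r=6.5 cylinder at (13, 14) contributes a regular 6-gon of circumradius 6.5 (area = (6/2)·6.500²·sin(360°/6) = 109.77 mm²); Taking the union: the regions partially overlap — summed areas 157.02 mm² minus the doubly-counted overlap 0.87 mm² gives 156.15 mm² — area = 156.15 mm²; (whole slice rotated 35° about Z — lengths, areas and connectivity unchanged). Checking containment: at z = 8.7 the cross-section extends beyond the z = 5.55 cross-section by about 108.90 mm².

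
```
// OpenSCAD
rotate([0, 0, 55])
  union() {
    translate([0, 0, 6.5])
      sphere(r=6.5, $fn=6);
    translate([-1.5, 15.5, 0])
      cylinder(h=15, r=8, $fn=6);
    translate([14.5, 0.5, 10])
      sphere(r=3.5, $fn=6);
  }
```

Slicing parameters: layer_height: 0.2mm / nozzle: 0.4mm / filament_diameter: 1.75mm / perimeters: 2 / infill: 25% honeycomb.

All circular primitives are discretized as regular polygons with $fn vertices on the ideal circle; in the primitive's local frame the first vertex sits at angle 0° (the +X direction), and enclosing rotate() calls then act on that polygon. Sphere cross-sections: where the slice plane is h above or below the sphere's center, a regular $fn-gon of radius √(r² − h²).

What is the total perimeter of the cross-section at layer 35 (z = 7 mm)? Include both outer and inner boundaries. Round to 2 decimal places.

97.70 mm

At z = 7 mm: the sphere: section is a regular 6-gon, circumradius = √(r²−h²) = √(6.5²−0.5²) = 6.481 (perimeter = 2·6·6.481·sin(180°/6) = 38.88 mm); the r=8 cylinder at (-1.5, 15.5) contributes a regular 6-gon of circumradius 8 (perimeter = 2·6·8.000·sin(180°/6) = 48.00 mm); the r=3.5 sphere at (14.5, 0.5) contributes a regular 6-gon of circumradius √(3.5²−3²) = 1.803 (perimeter = 2·6·1.803·sin(180°/6) = 10.82 mm); Merging all regions: the 3 present regions are separate (no shared area or edge), so areas and boundary lengths simply add and each stays a separate island — boundary = 97.70 mm; (rotated 55° about Z; rotation is an isometry so areas/perimeters/island counts are preserved). Overall, the cross-section has 3 separate islands. Total boundary length (outer) = 97.70 mm.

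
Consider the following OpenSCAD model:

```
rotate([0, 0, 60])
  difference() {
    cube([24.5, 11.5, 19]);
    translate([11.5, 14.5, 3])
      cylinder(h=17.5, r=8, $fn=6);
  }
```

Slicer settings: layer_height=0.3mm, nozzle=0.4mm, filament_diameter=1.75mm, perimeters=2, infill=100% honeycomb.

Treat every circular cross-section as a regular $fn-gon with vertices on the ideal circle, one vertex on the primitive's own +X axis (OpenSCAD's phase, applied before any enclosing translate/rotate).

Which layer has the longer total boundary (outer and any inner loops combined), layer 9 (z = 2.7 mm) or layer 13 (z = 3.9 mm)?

layer 13 (z = 3.9 mm)

Layer 9 (z = 2.7): the cube is present — its section is the full 24.5×11.5 rectangle (perimeter 72.00 mm); the cylinder at (11.5, 14.5) is absent (z outside [3, 20.5]); After the difference (first − rest): none of the subtracted shapes is present at this height, so the 24.5×11.5 cube is unchanged — boundary = 72.00 mm; (whole slice rotated 60° about Z — lengths, areas and connectivity unchanged). So its perimeter = 72.00 mm. Layer 13 (z = 3.9): the cube is present — its section is the full 24.5×11.5 rectangle (perimeter 72.00 mm); the r=8 cylinder at (11.5, 14.5) contributes a regular 6-gon of circumradius 8 (perimeter = 2·6·8.000·sin(180°/6) = 48.00 mm); After the difference (first − rest): starting from the 24.5×11.5 cube, the r=8 cylinder at (11.5, 14.5) partially overlaps it — only the 40.33 mm² overlap (of its 166.28 mm²) is removed, clipping the outline — boundary = 76.54 mm; (whole slice rotated 60° about Z — lengths, areas and connectivity unchanged). So its perimeter = 76.54 mm. Layer 13 is larger (76.54 vs 72.00 mm).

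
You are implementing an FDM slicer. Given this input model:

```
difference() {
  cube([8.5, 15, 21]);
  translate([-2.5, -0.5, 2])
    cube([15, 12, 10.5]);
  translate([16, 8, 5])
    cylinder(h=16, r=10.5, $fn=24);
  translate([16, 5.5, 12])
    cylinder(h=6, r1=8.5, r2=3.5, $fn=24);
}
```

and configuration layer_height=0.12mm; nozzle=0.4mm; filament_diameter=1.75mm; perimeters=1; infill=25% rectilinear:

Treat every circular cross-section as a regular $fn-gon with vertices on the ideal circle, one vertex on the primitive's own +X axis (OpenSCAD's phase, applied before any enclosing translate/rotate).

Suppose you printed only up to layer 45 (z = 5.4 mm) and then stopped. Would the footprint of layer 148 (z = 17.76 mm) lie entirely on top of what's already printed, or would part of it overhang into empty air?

part overhangs

Compare the two slices. At z = 5.4: the cube is present — its section is the full 8.5×15 rectangle (area 127.50 mm²); the cube at (-2.5, -0.5) (footprint 15×12) is included at this height (area 180.00 mm²); the r=10.5 cylinder at (16, 8) gives a regular 24-gon of circumradius 10.5 (constant along its height) (area = (24/2)·10.500²·sin(360°/24) = 342.42 mm²); the cone at (16, 5.5) is not intersected at this z (z outside [12, 18]); Subtracting the remaining from the first: starting from the 8.5×15 cube (127.50 mm²), the 15×12 cube at (-2.5, -0.5) partially overlaps it — only the 97.75 mm² overlap (of its 180.00 mm²) is removed, clipping the outline; the r=10.5 cylinder at (16, 8) partially overlaps it — only the 5.04 mm² overlap (of its 342.42 mm²) is removed, clipping the outline — area = 24.71 mm². At z = 17.76: the cube is present — its section is the full 8.5×15 rectangle (area 127.50 mm²); the cube at (-2.5, -0.5) is not intersected at this z (z outside [2, 12.5]); the r=10.5 cylinder at (16, 8) gives a regular 24-gon of circumradius 10.5 (constant along its height) (area = (24/2)·10.500²·sin(360°/24) = 342.42 mm²); the cone at (16, 5.5): at t=0.960 of its height the radius interpolates to r₁+(r₂−r₁)t = 3.700, giving a regular 24-gon of that circumradius (area = (24/2)·3.700²·sin(360°/24) = 42.52 mm²); After the difference (first − rest): starting from the 8.5×15 cube (127.50 mm²), the r=10.5 cylinder at (16, 8) partially overlaps it — only the 29.33 mm² overlap (of its 342.42 mm²) is removed, clipping the outline; the cone at (16, 5.5) misses the remaining region (no effect) — area = 98.17 mm². Checking containment: at z = 17.76 the cross-section extends beyond the z = 5.4 cross-section by about 73.46 mm².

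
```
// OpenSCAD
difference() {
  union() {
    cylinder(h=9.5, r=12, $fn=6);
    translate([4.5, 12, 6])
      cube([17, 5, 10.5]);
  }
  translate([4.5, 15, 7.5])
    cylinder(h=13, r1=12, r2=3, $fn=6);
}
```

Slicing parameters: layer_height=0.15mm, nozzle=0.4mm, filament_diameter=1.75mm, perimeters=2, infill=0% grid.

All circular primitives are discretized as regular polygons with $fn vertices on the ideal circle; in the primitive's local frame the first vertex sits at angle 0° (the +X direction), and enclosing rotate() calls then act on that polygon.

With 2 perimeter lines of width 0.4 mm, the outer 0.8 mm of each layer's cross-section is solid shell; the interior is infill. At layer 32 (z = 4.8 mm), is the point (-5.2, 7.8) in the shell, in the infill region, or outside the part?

infill

At z = 4.8 mm: the r=12 cylinder gives a regular 6-gon of circumradius 12 (constant along its height); the cube at (4.5, 12) does not reach this height (z outside [6, 16.5]); Combining (union): only the r=12 cylinder is present, so the union is just that shape — 1 connected region; the cone at (4.5, 15) is absent (z outside [7.5, 20.5]); Taking the first minus the rest: none of the subtracted shapes is present at this height, so the result so far is unchanged — 1 connected region. Overall, the cross-section is a single solid region. The nearest boundary edge runs (-6.00, 10.39)→(-12.00, 0.00); distance from the point to it = 1.99 mm. The point is inside the cross-section and 1.99 mm from the nearest boundary — more than the 0.8 mm shell width (2 × 0.4), so it's in the infill interior.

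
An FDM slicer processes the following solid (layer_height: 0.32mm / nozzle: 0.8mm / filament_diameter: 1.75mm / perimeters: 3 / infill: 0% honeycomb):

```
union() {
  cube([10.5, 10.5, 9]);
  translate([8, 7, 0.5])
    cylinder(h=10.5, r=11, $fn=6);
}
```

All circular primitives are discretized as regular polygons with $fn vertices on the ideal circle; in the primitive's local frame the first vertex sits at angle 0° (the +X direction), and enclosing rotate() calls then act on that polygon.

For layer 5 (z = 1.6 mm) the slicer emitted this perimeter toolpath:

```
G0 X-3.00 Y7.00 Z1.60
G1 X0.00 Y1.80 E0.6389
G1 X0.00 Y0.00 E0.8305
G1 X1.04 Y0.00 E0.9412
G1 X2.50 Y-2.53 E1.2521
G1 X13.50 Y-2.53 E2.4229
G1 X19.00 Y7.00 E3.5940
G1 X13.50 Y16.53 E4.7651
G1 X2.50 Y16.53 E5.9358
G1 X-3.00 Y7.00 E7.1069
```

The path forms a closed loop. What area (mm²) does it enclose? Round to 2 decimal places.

Apply the shoelace formula to the sequence of (X, Y) vertices; enclosed area = 315.43 mm².

315.43 mm²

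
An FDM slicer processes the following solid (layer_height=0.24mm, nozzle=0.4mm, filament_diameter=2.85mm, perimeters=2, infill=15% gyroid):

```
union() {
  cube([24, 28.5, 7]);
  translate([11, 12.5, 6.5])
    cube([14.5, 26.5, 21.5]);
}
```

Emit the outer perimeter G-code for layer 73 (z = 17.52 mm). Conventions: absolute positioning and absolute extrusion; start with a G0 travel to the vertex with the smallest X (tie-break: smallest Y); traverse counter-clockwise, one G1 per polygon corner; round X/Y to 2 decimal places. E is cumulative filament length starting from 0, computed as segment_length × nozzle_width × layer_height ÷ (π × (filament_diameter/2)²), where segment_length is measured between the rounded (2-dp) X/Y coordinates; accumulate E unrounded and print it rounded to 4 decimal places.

G0 X11.00 Y12.50 Z17.52
G1 X25.50 Y12.50 E0.2182
G1 X25.50 Y39.00 E0.6170
G1 X11.00 Y39.00 E0.8352
G1 X11.00 Y12.50 E1.2340

At z = 17.52 mm: the cube does not reach this height (z outside [0, 7]); the cube at (11, 12.5) (footprint 14.5×26.5) is included at this height; Combining (union): only the 14.5×26.5 cube at (11, 12.5) is present, so the union is just that shape — 1 connected region. The outline is a single polygon with 4 vertices. Extrusion per mm of travel: 0.4 × 0.24 / (π × 1.425²) = 0.015048. Accumulating E over each segment gives final E = 1.2340.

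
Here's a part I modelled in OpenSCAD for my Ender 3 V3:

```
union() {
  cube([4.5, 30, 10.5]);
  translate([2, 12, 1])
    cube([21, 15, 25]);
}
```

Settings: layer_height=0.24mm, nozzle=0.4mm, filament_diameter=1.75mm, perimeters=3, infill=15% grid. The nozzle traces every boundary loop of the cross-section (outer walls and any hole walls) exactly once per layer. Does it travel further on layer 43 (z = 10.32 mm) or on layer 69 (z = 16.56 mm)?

layer 43 (z = 10.32 mm)

Layer 43 (z = 10.32): the cube (footprint 4.5×30) is included at this height (perimeter 69.00 mm); the cube at (2, 12) (footprint 21×15) is included at this height (perimeter 72.00 mm); Taking the union: the regions partially overlap (shared area 37.50 mm²), so the edge portions inside another operand are dropped and the merged outline is re-measured after clipping — boundary = 106.00 mm. So its perimeter = 106.00 mm. Layer 69 (z = 16.56): the cube is not intersected at this z (z outside [0, 10.5]); the cube at (2, 12) (footprint 21×15) is included at this height (perimeter 72.00 mm); Taking the union: only the 21×15 cube at (2, 12) is present, so the union is just that shape — boundary = 72.00 mm. So its perimeter = 72.00 mm. Layer 43 is larger (106.00 vs 72.00 mm).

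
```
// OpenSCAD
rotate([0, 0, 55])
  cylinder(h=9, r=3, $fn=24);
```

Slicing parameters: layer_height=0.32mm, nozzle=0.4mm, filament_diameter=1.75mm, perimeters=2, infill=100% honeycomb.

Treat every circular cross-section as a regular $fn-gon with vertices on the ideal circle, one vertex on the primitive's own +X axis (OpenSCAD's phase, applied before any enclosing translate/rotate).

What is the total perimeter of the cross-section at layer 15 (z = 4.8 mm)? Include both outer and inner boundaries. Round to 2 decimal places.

At z = 4.8 mm: the r=3 cylinder gives a regular 24-gon of circumradius 3 (constant along its height) (perimeter = 2·24·3.000·sin(180°/24) = 18.80 mm); (whole slice rotated 55° about Z — lengths, areas and connectivity unchanged). Overall, the cross-section is a single solid region. Total boundary length (outer) = 18.80 mm.

18.80 mm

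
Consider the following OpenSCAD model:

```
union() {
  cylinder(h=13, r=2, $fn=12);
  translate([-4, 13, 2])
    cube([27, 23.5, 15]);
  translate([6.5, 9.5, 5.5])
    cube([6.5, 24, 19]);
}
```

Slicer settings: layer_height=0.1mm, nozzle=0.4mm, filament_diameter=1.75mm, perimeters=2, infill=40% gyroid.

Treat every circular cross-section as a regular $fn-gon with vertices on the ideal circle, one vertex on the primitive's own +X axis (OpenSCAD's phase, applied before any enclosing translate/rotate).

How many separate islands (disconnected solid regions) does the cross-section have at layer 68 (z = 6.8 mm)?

At z = 6.8 mm: the cylinder: section is a regular 12-gon, circumradius r=2; the cube at (-4, 13) is present — its section is the full 27×23.5 rectangle; the 6.5×24 cube at (6.5, 9.5) contributes its full rectangle; Combining (union): the regions partially overlap (shared area 133.25 mm²), so overlapping operands fuse into one piece — 2 connected regions. Overall, the cross-section has 2 separate islands. Island count = 2.

2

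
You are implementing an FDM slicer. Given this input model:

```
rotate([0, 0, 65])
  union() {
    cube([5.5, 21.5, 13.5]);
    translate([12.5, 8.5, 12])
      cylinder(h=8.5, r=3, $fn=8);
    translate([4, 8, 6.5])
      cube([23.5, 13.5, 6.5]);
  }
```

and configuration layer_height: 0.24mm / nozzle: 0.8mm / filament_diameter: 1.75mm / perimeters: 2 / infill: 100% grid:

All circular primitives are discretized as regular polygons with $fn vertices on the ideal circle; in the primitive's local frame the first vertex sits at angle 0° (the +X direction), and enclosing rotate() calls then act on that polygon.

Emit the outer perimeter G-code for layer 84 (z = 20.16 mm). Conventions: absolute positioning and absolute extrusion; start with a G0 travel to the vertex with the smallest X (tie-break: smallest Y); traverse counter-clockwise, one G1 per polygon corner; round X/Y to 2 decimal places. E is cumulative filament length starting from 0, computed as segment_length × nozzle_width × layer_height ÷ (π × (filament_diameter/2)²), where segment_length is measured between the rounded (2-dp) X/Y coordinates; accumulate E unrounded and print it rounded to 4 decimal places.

G0 X-5.24 Y13.90 Z20.16
G1 X-3.69 Y12.20 E0.1836
G1 X-1.39 Y12.10 E0.3674
G1 X0.30 Y13.65 E0.5505
G1 X0.40 Y15.95 E0.7342
G1 X-1.15 Y17.64 E0.9173
G1 X-3.45 Y17.74 E1.1010
G1 X-5.14 Y16.19 E1.2841
G1 X-5.24 Y13.90 E1.4671

At z = 20.16 mm: the cube is absent (z outside [0, 13.5]); the r=3 cylinder at (12.5, 8.5) contributes a regular 8-gon of circumradius 3; the cube at (4, 8) does not reach this height (z outside [6.5, 13]); Taking the union: only the r=3 cylinder at (12.5, 8.5) is present, so the union is just that shape — 1 connected region; (whole slice rotated 65° about Z — lengths, areas and connectivity unchanged). The outline is a single polygon with 8 vertices. Extrusion per mm of travel: 0.8 × 0.24 / (π × 0.875²) = 0.079824. Accumulating E over each segment gives final E = 1.4671.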